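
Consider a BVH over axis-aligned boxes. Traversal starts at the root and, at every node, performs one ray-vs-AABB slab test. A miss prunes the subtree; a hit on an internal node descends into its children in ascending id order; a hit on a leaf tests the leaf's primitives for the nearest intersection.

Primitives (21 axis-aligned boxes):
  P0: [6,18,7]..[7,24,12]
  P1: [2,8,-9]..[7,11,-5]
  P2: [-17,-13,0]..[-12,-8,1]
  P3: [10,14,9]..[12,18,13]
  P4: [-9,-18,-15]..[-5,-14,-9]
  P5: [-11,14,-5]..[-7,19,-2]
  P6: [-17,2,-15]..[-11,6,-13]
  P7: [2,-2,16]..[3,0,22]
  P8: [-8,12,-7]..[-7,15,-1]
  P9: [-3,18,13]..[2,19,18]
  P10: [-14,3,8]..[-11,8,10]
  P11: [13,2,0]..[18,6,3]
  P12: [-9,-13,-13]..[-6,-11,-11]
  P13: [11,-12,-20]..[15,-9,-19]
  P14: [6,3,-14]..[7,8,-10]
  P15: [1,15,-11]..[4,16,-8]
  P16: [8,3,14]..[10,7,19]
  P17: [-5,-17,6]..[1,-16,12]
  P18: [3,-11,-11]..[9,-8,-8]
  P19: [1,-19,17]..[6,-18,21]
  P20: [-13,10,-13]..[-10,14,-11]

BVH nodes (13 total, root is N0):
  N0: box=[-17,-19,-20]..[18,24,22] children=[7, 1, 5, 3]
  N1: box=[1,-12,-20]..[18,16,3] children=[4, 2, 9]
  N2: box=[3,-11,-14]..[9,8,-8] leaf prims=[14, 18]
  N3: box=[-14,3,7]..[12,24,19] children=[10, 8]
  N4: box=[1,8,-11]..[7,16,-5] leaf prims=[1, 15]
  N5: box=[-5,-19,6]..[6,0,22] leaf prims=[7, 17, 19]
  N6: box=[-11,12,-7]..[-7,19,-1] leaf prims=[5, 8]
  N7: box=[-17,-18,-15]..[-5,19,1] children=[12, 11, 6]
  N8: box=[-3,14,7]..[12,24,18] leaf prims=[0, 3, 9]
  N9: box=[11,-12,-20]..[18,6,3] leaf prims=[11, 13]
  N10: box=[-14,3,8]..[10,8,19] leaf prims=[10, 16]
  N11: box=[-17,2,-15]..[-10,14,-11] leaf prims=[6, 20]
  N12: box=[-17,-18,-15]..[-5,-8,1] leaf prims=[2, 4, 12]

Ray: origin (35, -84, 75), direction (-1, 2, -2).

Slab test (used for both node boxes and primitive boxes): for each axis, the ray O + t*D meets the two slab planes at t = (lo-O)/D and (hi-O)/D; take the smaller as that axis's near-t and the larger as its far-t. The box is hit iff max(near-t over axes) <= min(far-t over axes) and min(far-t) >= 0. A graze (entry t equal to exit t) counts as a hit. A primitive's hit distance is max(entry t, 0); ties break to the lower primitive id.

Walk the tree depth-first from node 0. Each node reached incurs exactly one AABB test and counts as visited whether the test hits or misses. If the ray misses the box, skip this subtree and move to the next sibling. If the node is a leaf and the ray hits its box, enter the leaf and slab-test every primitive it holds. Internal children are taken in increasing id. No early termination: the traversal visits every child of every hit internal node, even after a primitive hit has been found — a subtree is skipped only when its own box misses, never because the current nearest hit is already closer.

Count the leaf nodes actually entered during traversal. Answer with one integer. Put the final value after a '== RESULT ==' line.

Trace the traversal:
N0 x:[17,52] y:[65/2,54] z:[53/2,95/2] -> hit [65/2,95/2], descend [1, 3, 5, 7]
  N1 x:[17,34] y:[36,50] z:[36,95/2] -> miss, prune
  N3 x:[23,49] y:[87/2,54] z:[28,34] -> miss, prune
  N5 x:[29,40] y:[65/2,42] z:[53/2,69/2] -> hit [65/2,69/2] leaf, test {P7(miss), P17@t=34, P19(miss)}
  N7 x:[40,52] y:[33,103/2] z:[37,45] -> hit [40,45], descend [6, 11, 12]
    N6 x:[42,46] y:[48,103/2] z:[38,41] -> miss, prune
    N11 x:[45,52] y:[43,49] z:[43,45] -> hit [45,45] leaf, test {P6(miss), P20(miss)}
    N12 x:[40,52] y:[33,38] z:[37,45] -> miss, prune

8 AABB tests over nodes [0, 1, 3, 5, 7, 6, 11, 12]; 2 leaves entered; closest P17.

== RESULT ==
2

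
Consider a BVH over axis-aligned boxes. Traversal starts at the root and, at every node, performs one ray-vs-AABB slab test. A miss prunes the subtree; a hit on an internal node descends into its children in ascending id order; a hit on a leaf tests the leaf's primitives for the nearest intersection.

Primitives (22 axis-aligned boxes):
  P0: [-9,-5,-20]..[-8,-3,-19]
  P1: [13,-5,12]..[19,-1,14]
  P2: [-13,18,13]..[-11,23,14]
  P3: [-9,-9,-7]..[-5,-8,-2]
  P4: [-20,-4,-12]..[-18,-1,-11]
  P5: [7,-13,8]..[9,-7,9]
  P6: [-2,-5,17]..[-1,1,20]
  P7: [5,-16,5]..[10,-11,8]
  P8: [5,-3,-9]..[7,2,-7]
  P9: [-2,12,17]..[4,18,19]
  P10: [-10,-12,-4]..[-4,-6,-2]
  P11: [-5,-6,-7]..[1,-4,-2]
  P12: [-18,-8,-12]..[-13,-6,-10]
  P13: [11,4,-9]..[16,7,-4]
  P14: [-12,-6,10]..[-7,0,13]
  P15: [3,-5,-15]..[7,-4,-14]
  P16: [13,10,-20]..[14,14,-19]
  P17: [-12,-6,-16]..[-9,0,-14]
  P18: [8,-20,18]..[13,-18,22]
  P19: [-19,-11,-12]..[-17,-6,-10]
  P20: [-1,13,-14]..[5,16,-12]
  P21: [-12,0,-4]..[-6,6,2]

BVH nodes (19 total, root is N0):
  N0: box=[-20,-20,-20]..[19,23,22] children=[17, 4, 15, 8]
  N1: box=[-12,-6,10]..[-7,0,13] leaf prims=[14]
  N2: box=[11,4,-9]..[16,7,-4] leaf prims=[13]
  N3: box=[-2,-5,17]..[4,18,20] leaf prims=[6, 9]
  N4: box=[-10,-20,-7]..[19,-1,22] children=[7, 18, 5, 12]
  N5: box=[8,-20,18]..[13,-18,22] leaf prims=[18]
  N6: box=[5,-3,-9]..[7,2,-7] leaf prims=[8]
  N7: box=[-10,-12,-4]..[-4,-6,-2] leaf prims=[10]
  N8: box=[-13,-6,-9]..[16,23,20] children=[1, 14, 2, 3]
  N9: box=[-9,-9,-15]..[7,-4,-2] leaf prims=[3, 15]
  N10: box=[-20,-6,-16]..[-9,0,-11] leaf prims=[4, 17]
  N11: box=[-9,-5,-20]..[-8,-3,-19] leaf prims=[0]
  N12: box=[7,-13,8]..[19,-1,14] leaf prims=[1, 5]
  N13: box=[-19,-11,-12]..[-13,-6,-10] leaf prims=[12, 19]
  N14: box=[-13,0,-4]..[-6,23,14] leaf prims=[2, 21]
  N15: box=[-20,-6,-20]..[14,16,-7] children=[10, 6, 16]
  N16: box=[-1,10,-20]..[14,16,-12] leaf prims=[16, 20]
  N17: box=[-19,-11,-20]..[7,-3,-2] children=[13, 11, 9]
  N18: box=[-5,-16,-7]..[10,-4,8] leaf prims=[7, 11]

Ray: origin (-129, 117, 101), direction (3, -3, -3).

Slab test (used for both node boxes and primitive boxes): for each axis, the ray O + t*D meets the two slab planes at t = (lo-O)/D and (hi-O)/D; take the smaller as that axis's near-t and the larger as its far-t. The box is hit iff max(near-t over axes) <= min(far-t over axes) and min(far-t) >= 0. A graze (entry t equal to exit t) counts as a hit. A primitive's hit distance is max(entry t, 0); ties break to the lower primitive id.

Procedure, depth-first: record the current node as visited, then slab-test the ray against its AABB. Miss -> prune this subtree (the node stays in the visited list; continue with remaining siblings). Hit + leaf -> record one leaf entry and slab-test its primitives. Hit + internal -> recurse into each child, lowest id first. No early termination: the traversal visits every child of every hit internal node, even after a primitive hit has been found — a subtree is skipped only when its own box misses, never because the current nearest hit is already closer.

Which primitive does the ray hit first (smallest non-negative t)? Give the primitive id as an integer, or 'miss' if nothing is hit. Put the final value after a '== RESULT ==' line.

Walk:
N0 x:[109/3,148/3] y:[94/3,137/3] z:[79/3,121/3] -> hit [109/3,121/3], descend [4, 8, 15, 17]
  N4 x:[119/3,148/3] y:[118/3,137/3] z:[79/3,36] -> miss, prune
  N8 x:[116/3,145/3] y:[94/3,41] z:[27,110/3] -> miss, prune
  N15 x:[109/3,143/3] y:[101/3,41] z:[36,121/3] -> hit [109/3,121/3], descend [6, 10, 16]
    N6 x:[134/3,136/3] y:[115/3,40] z:[36,110/3] -> miss, prune
    N10 x:[109/3,40] y:[39,41] z:[112/3,39] -> hit [39,39] leaf, test {P4(miss), P17@t=39}
    N16 x:[128/3,143/3] y:[101/3,107/3] z:[113/3,121/3] -> miss, prune
  N17 x:[110/3,136/3] y:[40,128/3] z:[103/3,121/3] -> hit [40,121/3], descend [9, 11, 13]
    N9 x:[40,136/3] y:[121/3,42] z:[103/3,116/3] -> miss, prune
    N11 x:[40,121/3] y:[40,122/3] z:[40,121/3] -> hit [40,121/3] leaf, test {P0@t=40}
    N13 x:[110/3,116/3] y:[41,128/3] z:[37,113/3] -> miss, prune

Visited [0, 4, 8, 15, 6, 10, 16, 17, 9, 11, 13]. Tests: 11 box, 2 leaf. Nearest: P17.

== RESULT ==
17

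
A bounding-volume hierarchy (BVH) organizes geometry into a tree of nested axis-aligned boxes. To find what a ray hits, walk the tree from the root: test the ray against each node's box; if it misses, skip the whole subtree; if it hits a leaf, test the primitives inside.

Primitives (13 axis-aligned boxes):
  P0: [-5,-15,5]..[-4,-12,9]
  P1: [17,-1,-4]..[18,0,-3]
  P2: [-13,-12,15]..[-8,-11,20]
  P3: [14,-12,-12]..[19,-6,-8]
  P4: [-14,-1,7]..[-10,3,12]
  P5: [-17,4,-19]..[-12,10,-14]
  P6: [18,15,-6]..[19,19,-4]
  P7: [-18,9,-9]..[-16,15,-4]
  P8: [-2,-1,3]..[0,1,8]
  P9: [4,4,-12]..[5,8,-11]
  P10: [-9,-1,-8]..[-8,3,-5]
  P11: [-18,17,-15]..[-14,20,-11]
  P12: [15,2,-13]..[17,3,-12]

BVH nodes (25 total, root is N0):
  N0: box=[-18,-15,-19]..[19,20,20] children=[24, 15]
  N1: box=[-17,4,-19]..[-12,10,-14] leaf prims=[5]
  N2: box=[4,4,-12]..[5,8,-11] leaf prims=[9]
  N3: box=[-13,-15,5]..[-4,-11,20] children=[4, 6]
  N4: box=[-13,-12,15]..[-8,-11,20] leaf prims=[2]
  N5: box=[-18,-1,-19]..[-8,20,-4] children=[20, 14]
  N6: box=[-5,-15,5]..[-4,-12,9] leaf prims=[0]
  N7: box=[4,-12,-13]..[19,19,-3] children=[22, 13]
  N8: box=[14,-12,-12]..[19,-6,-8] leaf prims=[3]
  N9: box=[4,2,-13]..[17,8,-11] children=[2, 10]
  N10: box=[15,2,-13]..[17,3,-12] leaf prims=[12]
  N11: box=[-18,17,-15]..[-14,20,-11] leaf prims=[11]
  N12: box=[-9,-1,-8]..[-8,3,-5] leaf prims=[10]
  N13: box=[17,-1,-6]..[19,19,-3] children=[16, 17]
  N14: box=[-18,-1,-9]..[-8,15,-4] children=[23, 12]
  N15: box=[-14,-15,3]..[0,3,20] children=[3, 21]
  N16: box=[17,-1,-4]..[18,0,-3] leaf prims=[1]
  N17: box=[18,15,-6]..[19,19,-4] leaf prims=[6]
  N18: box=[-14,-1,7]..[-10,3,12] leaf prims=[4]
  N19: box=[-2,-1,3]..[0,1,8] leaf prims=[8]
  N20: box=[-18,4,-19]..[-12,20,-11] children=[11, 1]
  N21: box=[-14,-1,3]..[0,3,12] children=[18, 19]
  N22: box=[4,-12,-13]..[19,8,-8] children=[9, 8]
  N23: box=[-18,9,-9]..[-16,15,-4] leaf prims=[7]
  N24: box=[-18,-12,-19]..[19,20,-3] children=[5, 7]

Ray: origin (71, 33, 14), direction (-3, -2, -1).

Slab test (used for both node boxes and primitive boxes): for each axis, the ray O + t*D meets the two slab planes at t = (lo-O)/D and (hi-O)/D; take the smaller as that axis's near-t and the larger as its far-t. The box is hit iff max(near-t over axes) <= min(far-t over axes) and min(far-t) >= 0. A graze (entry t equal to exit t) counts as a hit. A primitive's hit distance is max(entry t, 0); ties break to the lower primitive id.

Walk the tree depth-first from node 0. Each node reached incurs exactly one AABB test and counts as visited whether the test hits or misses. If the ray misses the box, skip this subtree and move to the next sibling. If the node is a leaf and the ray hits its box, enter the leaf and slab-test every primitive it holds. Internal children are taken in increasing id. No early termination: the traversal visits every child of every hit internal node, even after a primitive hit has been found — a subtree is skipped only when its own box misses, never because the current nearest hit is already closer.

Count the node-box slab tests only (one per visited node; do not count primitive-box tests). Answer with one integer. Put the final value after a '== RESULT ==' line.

Trace the traversal:
N0 x:[52/3,89/3] y:[13/2,24] z:[-6,33] -> hit [52/3,24], descend [15, 24]
  N15 x:[71/3,85/3] y:[15,24] z:[-6,11] -> miss, prune
  N24 x:[52/3,89/3] y:[13/2,45/2] z:[17,33] -> hit [52/3,45/2], descend [5, 7]
    N5 x:[79/3,89/3] y:[13/2,17] z:[18,33] -> miss, prune
    N7 x:[52/3,67/3] y:[7,45/2] z:[17,27] -> hit [52/3,67/3], descend [13, 22]
      N13 x:[52/3,18] y:[7,17] z:[17,20] -> miss, prune
      N22 x:[52/3,67/3] y:[25/2,45/2] z:[22,27] -> hit [22,67/3], descend [8, 9]
        N8 x:[52/3,19] y:[39/2,45/2] z:[22,26] -> miss, prune
        N9 x:[18,67/3] y:[25/2,31/2] z:[25,27] -> miss, prune

Visited [0, 15, 24, 5, 7, 13, 22, 8, 9]. Tests: 9 box, 0 leaf. Nearest: miss.

== RESULT ==
9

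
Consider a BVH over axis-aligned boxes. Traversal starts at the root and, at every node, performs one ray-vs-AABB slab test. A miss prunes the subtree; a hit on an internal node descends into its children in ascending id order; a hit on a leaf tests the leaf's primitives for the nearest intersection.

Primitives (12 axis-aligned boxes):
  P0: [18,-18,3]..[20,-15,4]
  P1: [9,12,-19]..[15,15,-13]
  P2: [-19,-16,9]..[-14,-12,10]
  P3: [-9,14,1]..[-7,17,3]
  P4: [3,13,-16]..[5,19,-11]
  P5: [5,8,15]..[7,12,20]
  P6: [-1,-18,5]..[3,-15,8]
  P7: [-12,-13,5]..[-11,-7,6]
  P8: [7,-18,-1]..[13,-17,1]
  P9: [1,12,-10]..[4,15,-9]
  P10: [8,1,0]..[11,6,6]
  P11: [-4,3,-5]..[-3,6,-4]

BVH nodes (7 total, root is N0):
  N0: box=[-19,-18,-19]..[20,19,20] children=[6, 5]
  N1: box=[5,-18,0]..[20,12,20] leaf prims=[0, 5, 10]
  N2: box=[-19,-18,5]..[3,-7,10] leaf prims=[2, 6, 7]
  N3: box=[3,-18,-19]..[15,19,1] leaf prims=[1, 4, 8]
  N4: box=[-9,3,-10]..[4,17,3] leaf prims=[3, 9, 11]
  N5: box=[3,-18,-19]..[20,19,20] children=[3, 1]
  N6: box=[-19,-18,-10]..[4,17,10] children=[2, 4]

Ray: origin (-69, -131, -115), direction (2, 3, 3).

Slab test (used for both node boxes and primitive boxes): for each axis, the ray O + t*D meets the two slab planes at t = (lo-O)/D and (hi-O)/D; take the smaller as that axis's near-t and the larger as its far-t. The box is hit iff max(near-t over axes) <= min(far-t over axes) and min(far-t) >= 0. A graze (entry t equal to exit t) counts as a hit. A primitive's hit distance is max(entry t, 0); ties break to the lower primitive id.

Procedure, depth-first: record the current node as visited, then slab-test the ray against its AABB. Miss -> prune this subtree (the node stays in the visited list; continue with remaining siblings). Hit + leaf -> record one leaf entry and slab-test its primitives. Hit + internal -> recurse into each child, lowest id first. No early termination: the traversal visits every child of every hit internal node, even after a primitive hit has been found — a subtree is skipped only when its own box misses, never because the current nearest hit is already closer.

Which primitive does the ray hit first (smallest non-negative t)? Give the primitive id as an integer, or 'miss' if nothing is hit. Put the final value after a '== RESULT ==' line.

Walk:
N0 x:[25,89/2] y:[113/3,50] z:[32,45] -> hit [113/3,89/2], descend [5, 6]
  N5 x:[36,89/2] y:[113/3,50] z:[32,45] -> hit [113/3,89/2], descend [1, 3]
    N1 x:[37,89/2] y:[113/3,143/3] z:[115/3,45] -> hit [115/3,89/2] leaf, test {P0(miss), P5(miss), P10(miss)}
    N3 x:[36,42] y:[113/3,50] z:[32,116/3] -> hit [113/3,116/3] leaf, test {P1(miss), P4(miss), P8@t=38}
  N6 x:[25,73/2] y:[113/3,148/3] z:[35,125/3] -> miss, prune

Summary -> nodes [0, 5, 1, 3, 6]; box-tests=5; leaf-entries=2; first=P8

== RESULT ==
8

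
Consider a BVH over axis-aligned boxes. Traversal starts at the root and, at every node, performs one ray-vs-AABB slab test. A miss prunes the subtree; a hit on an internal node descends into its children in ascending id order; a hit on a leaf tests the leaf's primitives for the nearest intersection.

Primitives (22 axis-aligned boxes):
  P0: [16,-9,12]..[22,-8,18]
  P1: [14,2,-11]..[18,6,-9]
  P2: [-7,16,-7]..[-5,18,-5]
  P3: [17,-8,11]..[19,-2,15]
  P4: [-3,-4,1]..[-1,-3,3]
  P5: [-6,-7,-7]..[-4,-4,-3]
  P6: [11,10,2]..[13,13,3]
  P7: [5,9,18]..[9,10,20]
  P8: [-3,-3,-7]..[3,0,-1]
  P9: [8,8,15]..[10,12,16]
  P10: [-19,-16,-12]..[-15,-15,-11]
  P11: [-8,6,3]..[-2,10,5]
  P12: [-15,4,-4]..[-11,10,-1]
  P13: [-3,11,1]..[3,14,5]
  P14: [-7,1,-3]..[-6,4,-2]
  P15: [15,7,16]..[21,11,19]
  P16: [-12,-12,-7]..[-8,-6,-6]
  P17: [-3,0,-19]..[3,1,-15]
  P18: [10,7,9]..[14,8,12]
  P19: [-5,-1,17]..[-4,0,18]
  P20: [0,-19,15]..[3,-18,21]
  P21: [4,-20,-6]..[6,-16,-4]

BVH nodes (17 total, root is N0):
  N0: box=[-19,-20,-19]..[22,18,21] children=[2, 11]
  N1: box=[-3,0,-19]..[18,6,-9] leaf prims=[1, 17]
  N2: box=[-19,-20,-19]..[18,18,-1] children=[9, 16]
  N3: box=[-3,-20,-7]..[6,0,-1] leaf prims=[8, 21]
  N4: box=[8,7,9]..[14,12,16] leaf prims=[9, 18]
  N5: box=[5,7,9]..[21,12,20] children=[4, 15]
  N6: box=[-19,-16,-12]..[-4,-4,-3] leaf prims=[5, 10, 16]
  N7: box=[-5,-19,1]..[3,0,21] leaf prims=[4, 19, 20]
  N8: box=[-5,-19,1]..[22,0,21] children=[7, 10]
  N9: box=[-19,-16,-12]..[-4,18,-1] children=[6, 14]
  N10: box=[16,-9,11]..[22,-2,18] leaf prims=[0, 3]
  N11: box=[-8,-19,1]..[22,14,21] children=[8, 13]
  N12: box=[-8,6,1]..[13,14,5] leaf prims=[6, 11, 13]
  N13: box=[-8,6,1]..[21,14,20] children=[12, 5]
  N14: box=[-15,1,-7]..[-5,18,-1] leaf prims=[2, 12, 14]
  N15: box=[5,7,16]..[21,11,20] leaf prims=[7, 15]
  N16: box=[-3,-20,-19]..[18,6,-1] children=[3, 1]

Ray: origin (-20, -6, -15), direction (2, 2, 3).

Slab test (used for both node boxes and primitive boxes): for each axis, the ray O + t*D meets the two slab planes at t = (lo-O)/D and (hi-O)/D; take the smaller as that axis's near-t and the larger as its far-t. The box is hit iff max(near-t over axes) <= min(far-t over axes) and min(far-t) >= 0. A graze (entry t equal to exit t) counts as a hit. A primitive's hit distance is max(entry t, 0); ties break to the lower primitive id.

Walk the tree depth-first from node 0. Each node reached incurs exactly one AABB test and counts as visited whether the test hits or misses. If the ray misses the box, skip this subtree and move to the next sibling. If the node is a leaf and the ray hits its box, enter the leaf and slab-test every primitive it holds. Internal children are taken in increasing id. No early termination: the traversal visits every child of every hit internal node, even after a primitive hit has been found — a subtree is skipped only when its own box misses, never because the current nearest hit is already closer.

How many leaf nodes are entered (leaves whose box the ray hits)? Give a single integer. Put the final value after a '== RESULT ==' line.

Traverse from the root:
N0 x:[1/2,21] y:[-7,12] z:[-4/3,12] -> hit [1/2,12], descend [2, 11]
  N2 x:[1/2,19] y:[-7,12] z:[-4/3,14/3] -> hit [1/2,14/3], descend [9, 16]
    N9 x:[1/2,8] y:[-5,12] z:[1,14/3] -> hit [1,14/3], descend [6, 14]
      N6 x:[1/2,8] y:[-5,1] z:[1,4] -> hit [1,1] leaf, test {P5(miss), P10(miss), P16(miss)}
      N14 x:[5/2,15/2] y:[7/2,12] z:[8/3,14/3] -> hit [7/2,14/3] leaf, test {P2(miss), P12(miss), P14(miss)}
    N16 x:[17/2,19] y:[-7,6] z:[-4/3,14/3] -> miss, prune
  N11 x:[6,21] y:[-13/2,10] z:[16/3,12] -> hit [6,10], descend [8, 13]
    N8 x:[15/2,21] y:[-13/2,3] z:[16/3,12] -> miss, prune
    N13 x:[6,41/2] y:[6,10] z:[16/3,35/3] -> hit [6,10], descend [5, 12]
      N5 x:[25/2,41/2] y:[13/2,9] z:[8,35/3] -> miss, prune
      N12 x:[6,33/2] y:[6,10] z:[16/3,20/3] -> hit [6,20/3] leaf, test {P6(miss), P11@t=6, P13(miss)}

Summary -> nodes [0, 2, 9, 6, 14, 16, 11, 8, 13, 5, 12]; box-tests=11; leaf-entries=3; first=P11

== RESULT ==
3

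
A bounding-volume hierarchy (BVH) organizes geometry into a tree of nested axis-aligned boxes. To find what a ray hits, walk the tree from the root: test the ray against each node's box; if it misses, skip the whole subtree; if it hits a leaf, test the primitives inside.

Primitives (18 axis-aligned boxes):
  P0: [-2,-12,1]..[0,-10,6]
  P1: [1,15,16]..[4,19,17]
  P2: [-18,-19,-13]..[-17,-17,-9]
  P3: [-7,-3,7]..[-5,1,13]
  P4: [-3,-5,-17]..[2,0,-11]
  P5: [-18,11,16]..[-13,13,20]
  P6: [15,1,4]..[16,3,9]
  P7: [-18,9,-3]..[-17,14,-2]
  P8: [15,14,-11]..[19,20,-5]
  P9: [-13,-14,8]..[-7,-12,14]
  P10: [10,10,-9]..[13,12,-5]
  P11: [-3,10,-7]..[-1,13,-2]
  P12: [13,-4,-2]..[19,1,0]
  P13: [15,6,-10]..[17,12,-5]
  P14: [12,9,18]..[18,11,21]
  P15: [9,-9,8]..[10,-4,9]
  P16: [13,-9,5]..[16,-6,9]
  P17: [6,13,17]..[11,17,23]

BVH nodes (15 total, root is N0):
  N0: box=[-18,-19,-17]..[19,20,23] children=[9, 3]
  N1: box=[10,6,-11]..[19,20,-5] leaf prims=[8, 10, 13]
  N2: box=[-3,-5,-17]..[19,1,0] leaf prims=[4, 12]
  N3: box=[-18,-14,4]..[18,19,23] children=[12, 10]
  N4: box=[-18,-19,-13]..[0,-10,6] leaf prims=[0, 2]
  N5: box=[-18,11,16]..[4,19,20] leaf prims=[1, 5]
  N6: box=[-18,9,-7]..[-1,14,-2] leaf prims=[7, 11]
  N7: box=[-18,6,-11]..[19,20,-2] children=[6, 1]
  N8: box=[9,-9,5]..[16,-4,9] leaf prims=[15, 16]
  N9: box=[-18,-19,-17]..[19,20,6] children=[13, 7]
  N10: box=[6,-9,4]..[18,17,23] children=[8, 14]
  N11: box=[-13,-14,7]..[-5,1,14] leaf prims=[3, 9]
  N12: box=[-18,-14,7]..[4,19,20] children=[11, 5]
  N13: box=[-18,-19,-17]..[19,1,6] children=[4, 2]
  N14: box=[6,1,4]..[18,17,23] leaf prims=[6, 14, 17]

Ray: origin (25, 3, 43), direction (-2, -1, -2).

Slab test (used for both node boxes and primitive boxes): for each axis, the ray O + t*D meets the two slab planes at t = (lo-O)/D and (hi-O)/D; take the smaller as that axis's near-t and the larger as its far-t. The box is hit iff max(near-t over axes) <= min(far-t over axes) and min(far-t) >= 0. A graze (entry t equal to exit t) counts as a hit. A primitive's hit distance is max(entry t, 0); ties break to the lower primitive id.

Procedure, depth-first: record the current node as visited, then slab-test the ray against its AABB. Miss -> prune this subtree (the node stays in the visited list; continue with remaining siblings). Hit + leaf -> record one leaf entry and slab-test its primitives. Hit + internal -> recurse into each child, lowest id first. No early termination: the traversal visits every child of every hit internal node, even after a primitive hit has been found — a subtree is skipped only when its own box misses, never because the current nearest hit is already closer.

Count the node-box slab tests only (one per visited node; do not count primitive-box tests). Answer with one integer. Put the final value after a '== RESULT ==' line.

Traverse from the root:
N0 x:[3,43/2] y:[-17,22] z:[10,30] -> hit [10,43/2], descend [3, 9]
  N3 x:[7/2,43/2] y:[-16,17] z:[10,39/2] -> hit [10,17], descend [10, 12]
    N10 x:[7/2,19/2] y:[-14,12] z:[10,39/2] -> miss, prune
    N12 x:[21/2,43/2] y:[-16,17] z:[23/2,18] -> hit [23/2,17], descend [5, 11]
      N5 x:[21/2,43/2] y:[-16,-8] z:[23/2,27/2] -> miss, prune
      N11 x:[15,19] y:[2,17] z:[29/2,18] -> hit [15,17] leaf, test {P3(miss), P9@t=16}
  N9 x:[3,43/2] y:[-17,22] z:[37/2,30] -> hit [37/2,43/2], descend [7, 13]
    N7 x:[3,43/2] y:[-17,-3] z:[45/2,27] -> miss, prune
    N13 x:[3,43/2] y:[2,22] z:[37/2,30] -> hit [37/2,43/2], descend [2, 4]
      N2 x:[3,14] y:[2,8] z:[43/2,30] -> miss, prune
      N4 x:[25/2,43/2] y:[13,22] z:[37/2,28] -> hit [37/2,43/2] leaf, test {P0(miss), P2(miss)}

Summary -> nodes [0, 3, 10, 12, 5, 11, 9, 7, 13, 2, 4]; box-tests=11; leaf-entries=2; first=P9

== RESULT ==
11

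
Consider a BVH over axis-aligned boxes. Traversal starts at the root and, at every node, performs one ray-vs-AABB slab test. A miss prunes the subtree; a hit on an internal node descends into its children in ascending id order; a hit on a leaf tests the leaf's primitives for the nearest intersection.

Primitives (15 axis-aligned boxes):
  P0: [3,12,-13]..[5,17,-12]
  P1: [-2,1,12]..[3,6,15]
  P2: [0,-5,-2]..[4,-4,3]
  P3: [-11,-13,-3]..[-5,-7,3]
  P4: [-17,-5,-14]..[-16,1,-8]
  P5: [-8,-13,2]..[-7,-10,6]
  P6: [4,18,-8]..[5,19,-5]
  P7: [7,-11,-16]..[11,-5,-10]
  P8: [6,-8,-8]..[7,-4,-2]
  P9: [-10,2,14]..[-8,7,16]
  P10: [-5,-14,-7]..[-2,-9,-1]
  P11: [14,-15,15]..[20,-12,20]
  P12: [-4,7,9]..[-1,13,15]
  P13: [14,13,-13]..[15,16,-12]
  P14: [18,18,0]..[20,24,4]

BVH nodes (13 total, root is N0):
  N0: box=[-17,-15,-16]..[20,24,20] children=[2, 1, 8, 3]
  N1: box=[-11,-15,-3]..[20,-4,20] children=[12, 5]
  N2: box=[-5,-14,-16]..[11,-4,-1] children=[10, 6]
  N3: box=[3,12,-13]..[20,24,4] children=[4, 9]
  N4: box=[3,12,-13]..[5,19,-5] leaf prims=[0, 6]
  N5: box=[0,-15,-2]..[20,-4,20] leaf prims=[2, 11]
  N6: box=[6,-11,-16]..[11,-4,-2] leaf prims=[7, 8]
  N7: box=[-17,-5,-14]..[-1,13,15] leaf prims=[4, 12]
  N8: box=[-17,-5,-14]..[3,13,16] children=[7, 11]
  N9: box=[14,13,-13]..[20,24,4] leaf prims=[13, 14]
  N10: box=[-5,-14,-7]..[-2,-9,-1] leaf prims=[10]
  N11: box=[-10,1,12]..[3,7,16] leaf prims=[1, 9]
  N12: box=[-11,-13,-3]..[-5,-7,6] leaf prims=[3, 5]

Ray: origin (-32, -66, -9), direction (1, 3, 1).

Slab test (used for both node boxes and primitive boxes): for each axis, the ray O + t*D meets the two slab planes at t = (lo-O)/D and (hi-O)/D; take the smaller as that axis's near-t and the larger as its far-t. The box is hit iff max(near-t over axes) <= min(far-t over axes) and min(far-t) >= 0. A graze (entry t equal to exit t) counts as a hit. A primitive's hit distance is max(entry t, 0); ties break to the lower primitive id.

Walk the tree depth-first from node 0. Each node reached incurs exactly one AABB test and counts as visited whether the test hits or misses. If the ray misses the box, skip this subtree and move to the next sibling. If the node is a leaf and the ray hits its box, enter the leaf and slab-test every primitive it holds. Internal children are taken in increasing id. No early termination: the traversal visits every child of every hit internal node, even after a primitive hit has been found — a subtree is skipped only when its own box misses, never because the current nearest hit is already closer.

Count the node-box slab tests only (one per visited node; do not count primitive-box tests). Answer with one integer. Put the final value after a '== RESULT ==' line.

Walk:
N0 x:[15,52] y:[17,30] z:[-7,29] -> hit [17,29], descend [1, 2, 3, 8]
  N1 x:[21,52] y:[17,62/3] z:[6,29] -> miss, prune
  N2 x:[27,43] y:[52/3,62/3] z:[-7,8] -> miss, prune
  N3 x:[35,52] y:[26,30] z:[-4,13] -> miss, prune
  N8 x:[15,35] y:[61/3,79/3] z:[-5,25] -> hit [61/3,25], descend [7, 11]
    N7 x:[15,31] y:[61/3,79/3] z:[-5,24] -> hit [61/3,24] leaf, test {P4(miss), P12(miss)}
    N11 x:[22,35] y:[67/3,73/3] z:[21,25] -> hit [67/3,73/3] leaf, test {P1(miss), P9@t=23}

7 AABB tests over nodes [0, 1, 2, 3, 8, 7, 11]; 2 leaves entered; closest P9.

== RESULT ==
7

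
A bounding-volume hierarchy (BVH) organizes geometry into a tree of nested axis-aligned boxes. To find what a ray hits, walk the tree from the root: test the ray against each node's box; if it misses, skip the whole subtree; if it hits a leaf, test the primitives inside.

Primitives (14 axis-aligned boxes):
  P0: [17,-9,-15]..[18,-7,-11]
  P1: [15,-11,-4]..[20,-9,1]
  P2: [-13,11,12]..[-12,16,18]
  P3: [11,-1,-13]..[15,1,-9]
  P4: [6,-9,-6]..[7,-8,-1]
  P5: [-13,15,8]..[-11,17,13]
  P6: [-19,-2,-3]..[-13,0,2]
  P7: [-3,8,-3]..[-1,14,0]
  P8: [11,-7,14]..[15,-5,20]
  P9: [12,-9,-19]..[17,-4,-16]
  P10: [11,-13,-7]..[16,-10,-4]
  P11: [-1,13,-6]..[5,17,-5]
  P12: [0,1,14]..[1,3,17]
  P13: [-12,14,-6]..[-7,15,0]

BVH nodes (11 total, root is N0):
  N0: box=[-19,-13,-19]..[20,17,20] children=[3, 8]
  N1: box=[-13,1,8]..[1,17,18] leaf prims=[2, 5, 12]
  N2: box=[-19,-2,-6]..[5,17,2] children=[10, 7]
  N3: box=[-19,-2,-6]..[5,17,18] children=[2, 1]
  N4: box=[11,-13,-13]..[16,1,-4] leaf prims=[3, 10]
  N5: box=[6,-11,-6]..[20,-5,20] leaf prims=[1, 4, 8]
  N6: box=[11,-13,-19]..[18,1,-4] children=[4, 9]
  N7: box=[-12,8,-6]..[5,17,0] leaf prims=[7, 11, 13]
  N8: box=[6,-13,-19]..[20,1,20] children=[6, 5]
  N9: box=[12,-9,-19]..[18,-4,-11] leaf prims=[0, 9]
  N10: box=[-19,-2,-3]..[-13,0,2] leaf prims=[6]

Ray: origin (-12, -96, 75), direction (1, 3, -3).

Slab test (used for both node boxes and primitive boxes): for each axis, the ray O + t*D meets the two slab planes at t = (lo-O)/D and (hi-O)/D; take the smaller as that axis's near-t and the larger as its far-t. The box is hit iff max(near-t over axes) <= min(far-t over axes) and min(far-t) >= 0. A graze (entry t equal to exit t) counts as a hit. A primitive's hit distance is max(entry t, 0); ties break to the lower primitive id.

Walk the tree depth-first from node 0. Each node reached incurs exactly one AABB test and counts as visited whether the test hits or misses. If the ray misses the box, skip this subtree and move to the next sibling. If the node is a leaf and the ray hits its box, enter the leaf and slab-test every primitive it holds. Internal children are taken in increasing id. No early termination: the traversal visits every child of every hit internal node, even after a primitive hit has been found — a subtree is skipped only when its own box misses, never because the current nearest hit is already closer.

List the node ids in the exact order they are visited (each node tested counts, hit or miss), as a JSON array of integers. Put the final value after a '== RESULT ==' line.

Trace the traversal:
N0 x:[-7,32] y:[83/3,113/3] z:[55/3,94/3] -> hit [83/3,94/3], descend [3, 8]
  N3 x:[-7,17] y:[94/3,113/3] z:[19,27] -> miss, prune
  N8 x:[18,32] y:[83/3,97/3] z:[55/3,94/3] -> hit [83/3,94/3], descend [5, 6]
    N5 x:[18,32] y:[85/3,91/3] z:[55/3,27] -> miss, prune
    N6 x:[23,30] y:[83/3,97/3] z:[79/3,94/3] -> hit [83/3,30], descend [4, 9]
      N4 x:[23,28] y:[83/3,97/3] z:[79/3,88/3] -> hit [83/3,28] leaf, test {P3(miss), P10(miss)}
      N9 x:[24,30] y:[29,92/3] z:[86/3,94/3] -> hit [29,30] leaf, test {P0@t=29, P9(miss)}

order=[0, 3, 8, 5, 6, 4, 9]  |boxes|=7  |leaves|=2  hit=P0

== RESULT ==
[0, 3, 8, 5, 6, 4, 9]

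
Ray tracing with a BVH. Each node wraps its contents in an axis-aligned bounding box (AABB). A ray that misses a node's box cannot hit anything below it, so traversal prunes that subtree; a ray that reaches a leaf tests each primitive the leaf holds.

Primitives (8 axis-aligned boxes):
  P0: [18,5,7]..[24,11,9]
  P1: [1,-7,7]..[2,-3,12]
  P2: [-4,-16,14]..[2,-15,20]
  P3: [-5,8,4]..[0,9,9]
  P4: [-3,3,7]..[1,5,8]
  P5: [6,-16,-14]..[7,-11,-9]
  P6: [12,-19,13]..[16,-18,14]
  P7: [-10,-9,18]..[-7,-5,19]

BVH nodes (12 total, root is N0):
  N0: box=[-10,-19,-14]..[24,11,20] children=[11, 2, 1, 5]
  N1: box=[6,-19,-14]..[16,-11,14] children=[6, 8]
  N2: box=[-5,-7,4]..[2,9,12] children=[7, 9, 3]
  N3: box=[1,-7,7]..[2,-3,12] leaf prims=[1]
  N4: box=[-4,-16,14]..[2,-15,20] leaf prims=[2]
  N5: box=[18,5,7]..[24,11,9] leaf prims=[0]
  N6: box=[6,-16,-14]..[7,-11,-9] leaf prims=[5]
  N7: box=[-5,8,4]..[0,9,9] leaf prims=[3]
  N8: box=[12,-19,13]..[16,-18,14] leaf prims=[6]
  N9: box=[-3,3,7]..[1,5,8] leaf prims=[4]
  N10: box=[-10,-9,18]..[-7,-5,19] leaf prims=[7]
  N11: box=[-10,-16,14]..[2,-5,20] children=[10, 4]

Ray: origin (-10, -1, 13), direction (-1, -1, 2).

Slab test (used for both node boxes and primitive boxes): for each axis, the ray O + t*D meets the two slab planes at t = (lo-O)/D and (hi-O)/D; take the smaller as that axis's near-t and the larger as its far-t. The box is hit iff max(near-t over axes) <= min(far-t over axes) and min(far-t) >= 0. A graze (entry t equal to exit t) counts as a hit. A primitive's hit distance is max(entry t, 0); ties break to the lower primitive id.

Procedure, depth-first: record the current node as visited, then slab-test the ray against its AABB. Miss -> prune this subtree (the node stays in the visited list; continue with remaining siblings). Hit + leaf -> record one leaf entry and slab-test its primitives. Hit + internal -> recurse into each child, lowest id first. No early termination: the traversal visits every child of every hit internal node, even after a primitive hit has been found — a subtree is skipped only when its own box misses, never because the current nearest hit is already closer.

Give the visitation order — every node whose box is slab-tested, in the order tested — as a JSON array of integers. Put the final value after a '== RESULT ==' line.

Walk:
N0 x:[-34,0] y:[-12,18] z:[-27/2,7/2] -> hit [-12,0], descend [1, 2, 5, 11]
  N1 x:[-26,-16] y:[10,18] z:[-27/2,1/2] -> miss, prune
  N2 x:[-12,-5] y:[-10,6] z:[-9/2,-1/2] -> miss, prune
  N5 x:[-34,-28] y:[-12,-6] z:[-3,-2] -> miss, prune
  N11 x:[-12,0] y:[4,15] z:[1/2,7/2] -> miss, prune

5 AABB tests over nodes [0, 1, 2, 5, 11]; 0 leaves entered; closest miss.

== RESULT ==
[0, 1, 2, 5, 11]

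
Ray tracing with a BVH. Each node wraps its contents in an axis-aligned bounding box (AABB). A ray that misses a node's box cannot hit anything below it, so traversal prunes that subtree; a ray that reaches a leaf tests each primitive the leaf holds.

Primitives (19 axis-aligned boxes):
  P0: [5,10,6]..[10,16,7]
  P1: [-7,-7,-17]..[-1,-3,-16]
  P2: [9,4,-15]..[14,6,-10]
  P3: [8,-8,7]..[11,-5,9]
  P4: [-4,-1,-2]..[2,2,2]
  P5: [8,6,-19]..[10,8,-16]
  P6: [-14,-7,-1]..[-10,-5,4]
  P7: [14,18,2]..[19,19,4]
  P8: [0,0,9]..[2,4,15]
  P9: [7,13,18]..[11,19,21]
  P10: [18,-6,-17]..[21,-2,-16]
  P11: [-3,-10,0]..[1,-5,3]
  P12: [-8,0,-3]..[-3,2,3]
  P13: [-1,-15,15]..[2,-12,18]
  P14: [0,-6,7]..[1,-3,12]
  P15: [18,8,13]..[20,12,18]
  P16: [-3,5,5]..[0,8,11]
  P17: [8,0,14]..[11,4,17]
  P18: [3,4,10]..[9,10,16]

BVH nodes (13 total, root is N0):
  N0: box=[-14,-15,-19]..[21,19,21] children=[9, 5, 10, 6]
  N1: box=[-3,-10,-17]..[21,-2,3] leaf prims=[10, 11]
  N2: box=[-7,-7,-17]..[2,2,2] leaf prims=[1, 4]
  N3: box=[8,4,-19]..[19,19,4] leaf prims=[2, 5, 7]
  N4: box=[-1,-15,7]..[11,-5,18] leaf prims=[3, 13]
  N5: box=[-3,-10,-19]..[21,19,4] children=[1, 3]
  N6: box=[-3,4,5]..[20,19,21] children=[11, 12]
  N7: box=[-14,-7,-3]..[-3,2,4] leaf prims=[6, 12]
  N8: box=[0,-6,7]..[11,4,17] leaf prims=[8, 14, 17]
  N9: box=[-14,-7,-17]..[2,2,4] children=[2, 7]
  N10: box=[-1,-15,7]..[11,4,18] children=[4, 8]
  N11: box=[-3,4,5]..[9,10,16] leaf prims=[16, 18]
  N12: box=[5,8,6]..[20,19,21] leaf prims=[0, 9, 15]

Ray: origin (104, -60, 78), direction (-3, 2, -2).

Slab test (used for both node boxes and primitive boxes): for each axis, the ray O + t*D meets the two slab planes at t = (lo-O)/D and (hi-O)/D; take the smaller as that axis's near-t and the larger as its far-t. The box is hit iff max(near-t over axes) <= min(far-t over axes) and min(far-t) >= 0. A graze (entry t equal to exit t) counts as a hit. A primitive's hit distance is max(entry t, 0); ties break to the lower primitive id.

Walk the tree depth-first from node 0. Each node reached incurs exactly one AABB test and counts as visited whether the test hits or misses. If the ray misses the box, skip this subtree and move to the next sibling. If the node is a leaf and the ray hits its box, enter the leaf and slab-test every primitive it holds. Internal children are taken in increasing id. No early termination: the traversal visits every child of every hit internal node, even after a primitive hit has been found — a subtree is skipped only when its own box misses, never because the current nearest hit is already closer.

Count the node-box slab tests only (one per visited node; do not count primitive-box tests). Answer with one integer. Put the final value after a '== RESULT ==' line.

Walk:
N0 x:[83/3,118/3] y:[45/2,79/2] z:[57/2,97/2] -> hit [57/2,118/3], descend [5, 6, 9, 10]
  N5 x:[83/3,107/3] y:[25,79/2] z:[37,97/2] -> miss, prune
  N6 x:[28,107/3] y:[32,79/2] z:[57/2,73/2] -> hit [32,107/3], descend [11, 12]
    N11 x:[95/3,107/3] y:[32,35] z:[31,73/2] -> hit [32,35] leaf, test {P16(miss), P18@t=32}
    N12 x:[28,33] y:[34,79/2] z:[57/2,36] -> miss, prune
  N9 x:[34,118/3] y:[53/2,31] z:[37,95/2] -> miss, prune
  N10 x:[31,35] y:[45/2,32] z:[30,71/2] -> hit [31,32], descend [4, 8]
    N4 x:[31,35] y:[45/2,55/2] z:[30,71/2] -> miss, prune
    N8 x:[31,104/3] y:[27,32] z:[61/2,71/2] -> hit [31,32] leaf, test {P8(miss), P14(miss), P17@t=31}

9 AABB tests over nodes [0, 5, 6, 11, 12, 9, 10, 4, 8]; 2 leaves entered; closest P17.

== RESULT ==
9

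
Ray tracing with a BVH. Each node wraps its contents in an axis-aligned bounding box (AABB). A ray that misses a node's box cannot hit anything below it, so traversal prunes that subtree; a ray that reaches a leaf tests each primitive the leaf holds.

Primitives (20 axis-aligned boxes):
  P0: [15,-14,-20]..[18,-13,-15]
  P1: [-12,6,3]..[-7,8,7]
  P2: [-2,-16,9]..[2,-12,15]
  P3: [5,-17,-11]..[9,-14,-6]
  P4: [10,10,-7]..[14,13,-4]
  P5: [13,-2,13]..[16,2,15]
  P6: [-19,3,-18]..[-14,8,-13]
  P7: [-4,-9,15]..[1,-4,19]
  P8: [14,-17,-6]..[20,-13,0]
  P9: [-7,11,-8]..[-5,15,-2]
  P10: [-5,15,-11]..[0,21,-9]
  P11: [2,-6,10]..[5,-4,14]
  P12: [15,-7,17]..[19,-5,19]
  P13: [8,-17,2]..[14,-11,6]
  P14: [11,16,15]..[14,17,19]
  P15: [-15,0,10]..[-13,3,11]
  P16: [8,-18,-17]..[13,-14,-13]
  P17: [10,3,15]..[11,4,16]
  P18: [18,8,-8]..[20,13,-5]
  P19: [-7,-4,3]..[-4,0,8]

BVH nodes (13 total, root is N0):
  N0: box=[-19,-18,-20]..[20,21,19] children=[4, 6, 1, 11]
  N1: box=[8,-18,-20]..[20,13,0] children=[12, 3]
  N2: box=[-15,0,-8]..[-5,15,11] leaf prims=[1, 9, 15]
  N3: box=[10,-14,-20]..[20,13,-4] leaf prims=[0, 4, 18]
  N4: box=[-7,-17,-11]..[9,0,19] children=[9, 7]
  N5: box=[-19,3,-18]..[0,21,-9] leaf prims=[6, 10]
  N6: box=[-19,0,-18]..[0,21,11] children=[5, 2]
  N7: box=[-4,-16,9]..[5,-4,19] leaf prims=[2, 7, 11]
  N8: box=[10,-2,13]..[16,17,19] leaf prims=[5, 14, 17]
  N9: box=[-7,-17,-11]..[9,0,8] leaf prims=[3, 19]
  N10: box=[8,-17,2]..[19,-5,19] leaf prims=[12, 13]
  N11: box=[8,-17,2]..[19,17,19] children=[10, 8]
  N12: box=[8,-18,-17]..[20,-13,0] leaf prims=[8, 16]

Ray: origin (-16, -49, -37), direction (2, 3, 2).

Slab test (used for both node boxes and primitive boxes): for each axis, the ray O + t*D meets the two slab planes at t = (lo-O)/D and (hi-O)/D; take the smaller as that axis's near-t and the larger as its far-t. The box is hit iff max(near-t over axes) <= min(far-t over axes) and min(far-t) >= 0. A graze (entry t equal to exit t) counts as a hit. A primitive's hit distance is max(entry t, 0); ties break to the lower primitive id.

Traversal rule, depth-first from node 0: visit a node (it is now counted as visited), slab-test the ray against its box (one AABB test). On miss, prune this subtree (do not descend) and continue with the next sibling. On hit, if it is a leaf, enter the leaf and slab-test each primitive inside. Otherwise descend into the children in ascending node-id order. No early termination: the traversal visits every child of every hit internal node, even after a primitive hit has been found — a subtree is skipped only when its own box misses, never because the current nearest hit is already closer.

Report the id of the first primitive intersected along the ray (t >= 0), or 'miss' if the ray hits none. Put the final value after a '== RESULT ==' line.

Traverse from the root:
N0 x:[-3/2,18] y:[31/3,70/3] z:[17/2,28] -> hit [31/3,18], descend [1, 4, 6, 11]
  N1 x:[12,18] y:[31/3,62/3] z:[17/2,37/2] -> hit [12,18], descend [3, 12]
    N3 x:[13,18] y:[35/3,62/3] z:[17/2,33/2] -> hit [13,33/2] leaf, test {P0(miss), P4(miss), P18(miss)}
    N12 x:[12,18] y:[31/3,12] z:[10,37/2] -> hit [12,12] leaf, test {P8(miss), P16(miss)}
  N4 x:[9/2,25/2] y:[32/3,49/3] z:[13,28] -> miss, prune
  N6 x:[-3/2,8] y:[49/3,70/3] z:[19/2,24] -> miss, prune
  N11 x:[12,35/2] y:[32/3,22] z:[39/2,28] -> miss, prune

Visited [0, 1, 3, 12, 4, 6, 11]. Tests: 7 box, 2 leaf. Nearest: miss.

== RESULT ==
miss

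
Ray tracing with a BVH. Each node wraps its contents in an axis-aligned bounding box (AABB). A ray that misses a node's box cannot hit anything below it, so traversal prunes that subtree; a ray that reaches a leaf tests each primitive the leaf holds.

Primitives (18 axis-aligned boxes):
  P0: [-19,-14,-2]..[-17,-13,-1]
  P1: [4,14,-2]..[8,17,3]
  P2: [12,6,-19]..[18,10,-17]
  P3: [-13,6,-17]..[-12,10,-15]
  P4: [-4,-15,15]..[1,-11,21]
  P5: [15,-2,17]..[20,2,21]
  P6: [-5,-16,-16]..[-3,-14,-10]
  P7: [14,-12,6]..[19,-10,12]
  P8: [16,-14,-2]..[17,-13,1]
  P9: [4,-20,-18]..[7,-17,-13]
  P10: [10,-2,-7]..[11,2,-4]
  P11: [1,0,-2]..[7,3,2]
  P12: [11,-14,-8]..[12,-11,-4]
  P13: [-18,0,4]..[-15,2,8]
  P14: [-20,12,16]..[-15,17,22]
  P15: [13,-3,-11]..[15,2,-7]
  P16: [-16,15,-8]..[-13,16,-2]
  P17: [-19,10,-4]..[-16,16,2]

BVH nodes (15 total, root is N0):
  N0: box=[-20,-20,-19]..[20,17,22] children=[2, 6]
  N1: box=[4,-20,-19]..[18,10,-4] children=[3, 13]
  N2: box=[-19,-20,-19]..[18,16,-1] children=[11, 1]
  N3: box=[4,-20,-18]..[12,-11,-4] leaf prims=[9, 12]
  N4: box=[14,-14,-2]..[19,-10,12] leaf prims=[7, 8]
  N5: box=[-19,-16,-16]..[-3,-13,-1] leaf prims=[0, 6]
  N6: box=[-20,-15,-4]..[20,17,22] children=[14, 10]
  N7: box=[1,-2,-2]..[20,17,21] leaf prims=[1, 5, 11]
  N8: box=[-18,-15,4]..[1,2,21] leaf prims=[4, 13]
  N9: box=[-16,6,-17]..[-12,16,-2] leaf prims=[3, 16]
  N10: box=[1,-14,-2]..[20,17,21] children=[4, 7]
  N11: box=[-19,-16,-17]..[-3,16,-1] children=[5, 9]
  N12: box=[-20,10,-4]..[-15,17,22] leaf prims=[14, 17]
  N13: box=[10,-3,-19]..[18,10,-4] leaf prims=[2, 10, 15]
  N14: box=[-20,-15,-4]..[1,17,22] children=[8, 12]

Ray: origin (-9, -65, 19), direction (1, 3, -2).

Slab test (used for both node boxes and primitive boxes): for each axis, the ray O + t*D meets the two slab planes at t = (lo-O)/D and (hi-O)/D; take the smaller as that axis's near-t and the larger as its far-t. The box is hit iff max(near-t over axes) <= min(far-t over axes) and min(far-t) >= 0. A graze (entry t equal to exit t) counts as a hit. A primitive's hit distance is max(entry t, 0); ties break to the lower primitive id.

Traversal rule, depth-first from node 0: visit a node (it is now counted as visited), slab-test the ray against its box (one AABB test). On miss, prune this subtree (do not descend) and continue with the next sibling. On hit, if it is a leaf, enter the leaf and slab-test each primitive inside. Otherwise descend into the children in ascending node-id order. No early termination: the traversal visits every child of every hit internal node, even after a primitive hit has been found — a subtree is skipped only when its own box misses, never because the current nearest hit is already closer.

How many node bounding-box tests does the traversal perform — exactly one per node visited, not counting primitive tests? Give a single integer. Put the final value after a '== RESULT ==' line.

Walk:
N0 x:[-11,29] y:[15,82/3] z:[-3/2,19] -> hit [15,19], descend [2, 6]
  N2 x:[-10,27] y:[15,27] z:[10,19] -> hit [15,19], descend [1, 11]
    N1 x:[13,27] y:[15,25] z:[23/2,19] -> hit [15,19], descend [3, 13]
      N3 x:[13,21] y:[15,18] z:[23/2,37/2] -> hit [15,18] leaf, test {P9@t=16, P12(miss)}
      N13 x:[19,27] y:[62/3,25] z:[23/2,19] -> miss, prune
    N11 x:[-10,6] y:[49/3,27] z:[10,18] -> miss, prune
  N6 x:[-11,29] y:[50/3,82/3] z:[-3/2,23/2] -> miss, prune

order=[0, 2, 1, 3, 13, 11, 6]  |boxes|=7  |leaves|=1  hit=P9

== RESULT ==
7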